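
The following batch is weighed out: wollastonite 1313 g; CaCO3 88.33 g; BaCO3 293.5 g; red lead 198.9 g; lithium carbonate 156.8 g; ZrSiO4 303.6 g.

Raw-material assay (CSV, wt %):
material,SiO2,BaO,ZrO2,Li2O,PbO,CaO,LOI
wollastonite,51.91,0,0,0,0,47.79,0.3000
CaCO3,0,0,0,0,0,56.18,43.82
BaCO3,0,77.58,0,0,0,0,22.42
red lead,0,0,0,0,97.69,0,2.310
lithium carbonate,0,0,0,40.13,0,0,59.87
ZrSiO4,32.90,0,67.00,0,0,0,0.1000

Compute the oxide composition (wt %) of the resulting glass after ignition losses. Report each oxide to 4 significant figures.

Working values appear, rounded to four significant digits, within the worked lines; full precision is kept throughout. Every reported value includes exactly one rounding — the derived quantities, which include the yield, totals, glass mass, ignition loss, the six compositions, are carried at full float precision, as quoted within either problem or answer, using the weight values on 2147 g of glass.
Mass of each oxide from the mix:
  SiO2: 1313·0.5191 + 303.6·0.3290 = 781.5 g
  BaO: 293.5·0.7758 = 227.7 g
  ZrO2: 303.6·0.6700 = 203.4 g
  Li2O: 156.8·0.4013 = 62.92 g
  PbO: 198.9·0.9769 = 194.3 g
  CaO: 1313·0.4779 + 88.33·0.5618 = 677.1 g
LOI: 1313·0.003000 + 88.33·0.4382 + 293.5·0.2242 + 198.9·0.02310 + 156.8·0.5987 + 303.6·0.001000 = 207.2 g
Net of LOI, the glass mass = 2354 − 207.2 = 2147 g (consistent with Σ oxide mass)
each oxide over glass, ×100, is wt %

Glass mass = 2147 g (batch 2354 − LOI 207.2).
Composition: SiO2 36.40%, BaO 10.61%, ZrO2 9.475%, Li2O 2.931%, PbO 9.050%, CaO 31.54%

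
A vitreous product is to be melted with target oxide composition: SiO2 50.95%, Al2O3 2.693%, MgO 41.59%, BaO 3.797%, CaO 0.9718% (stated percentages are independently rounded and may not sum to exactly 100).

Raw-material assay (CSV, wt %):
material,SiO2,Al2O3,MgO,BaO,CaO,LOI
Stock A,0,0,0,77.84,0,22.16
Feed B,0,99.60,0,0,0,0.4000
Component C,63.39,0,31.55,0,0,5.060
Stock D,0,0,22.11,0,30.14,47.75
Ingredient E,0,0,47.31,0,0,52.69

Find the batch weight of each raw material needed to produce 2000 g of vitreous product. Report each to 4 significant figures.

Batch per 2000 g vitreous product:
  Stock A: 97.56 g
  Feed B: 54.08 g
  Component C: 1608 g
  Stock D: 64.49 g
  Ingredient E: 656.0 g
Total batch = 2480 g; LOI loss = 479.6 g; yield = 80.66%

All arithmetic maintains exact precision in every operation. Intermediates are printed rounded to 4 significant digits as written — every reported figure sees exactly one rounding. The derived quantities (yield, glass mass, LOI, the totals, the five compositions) are recomputed from the batch weights for 2000 g of glass in full precision precisely as stated by question or answer.
Target oxide masses per 2000 g vitreous product:
  SiO2: 50.95% × 2000 = 1019 g
  Al2O3: 2.693% × 2000 = 53.86 g
  MgO: 41.59% × 2000 = 831.8 g
  BaO: 3.797% × 2000 = 75.94 g
  CaO: 0.9718% × 2000 = 19.44 g
Oxide-by-oxide audit with the batch weights as given, relative to the basis at hand (sum by sum, the targets are met up to rounding of the answer):
  SiO2: 1608·0.6339 = 1019 g (target 1019 g)
  Al2O3: 54.08·0.9960 = 53.86 g (target 53.86 g)
  MgO: 1608·0.3155 + 64.49·0.2211 + 656.0·0.4731 = 831.9 g (target 831.8 g)
  BaO: 97.56·0.7784 = 75.94 g (target 75.94 g)
  CaO: 64.49·0.3014 = 19.44 g (target 19.44 g)
The glass-mass cross-check: batch total minus LOI = 2000 g (per-oxide target masses sum to 2000 g; against the stated basis, 2000 g — rounding explains the deltas).
Adding the batch up: Σ batch = 2480 g; LOI removed, Σ of batch·LOI: 479.6 g; as yield: glass ÷ batch → 80.66%.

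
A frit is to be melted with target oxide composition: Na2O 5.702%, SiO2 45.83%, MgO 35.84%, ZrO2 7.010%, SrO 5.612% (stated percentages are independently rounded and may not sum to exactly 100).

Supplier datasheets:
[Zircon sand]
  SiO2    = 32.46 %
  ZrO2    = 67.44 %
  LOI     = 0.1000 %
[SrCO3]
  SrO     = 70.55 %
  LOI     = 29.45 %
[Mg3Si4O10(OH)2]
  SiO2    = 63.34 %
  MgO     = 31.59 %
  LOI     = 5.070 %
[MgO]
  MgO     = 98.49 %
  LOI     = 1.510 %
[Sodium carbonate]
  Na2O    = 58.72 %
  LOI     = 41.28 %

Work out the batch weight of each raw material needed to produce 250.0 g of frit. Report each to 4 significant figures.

The working math keeps full precision end to end — in-progress results are displayed, with 4-significant-figure rounding, between the steps; each reported result sees exactly one rounding — the derived quantities, including five oxide percentages, yield, net glass mass, ignition loss, totals, are recomputed starting from the weights on 250.0 g of glass in full float precision, exactly as printed in the problem or the answer.
Oxide-by-oxide targets in 250.0 g frit:
  Na2O: 5.702% × 250.0 = 14.26 g
  SiO2: 45.83% × 250.0 = 114.6 g
  MgO: 35.84% × 250.0 = 89.60 g
  ZrO2: 7.010% × 250.0 = 17.52 g
  SrO: 5.612% × 250.0 = 14.03 g
A balance pass over the oxides, using the reported weights, at the basis given (sum by sum, the targets are met net of answer rounding effects):
  Na2O: 24.28·0.5872 = 14.26 g (target 14.26 g)
  SiO2: 25.99·0.3246 + 167.6·0.6334 = 114.6 g (target 114.6 g)
  MgO: 167.6·0.3159 + 37.23·0.9849 = 89.61 g (target 89.60 g)
  ZrO2: 25.99·0.6744 = 17.53 g (target 17.52 g)
  SrO: 19.89·0.7055 = 14.03 g (target 14.03 g)
The glass-mass cross-check: whole batch net of LOI = 250.0 g (per-oxide target masses sum to 250.0 g; the stated basis being 250.0 g — deltas are rounding alone).
Batch total: Σ batch = 275.0 g; ignition loss, Σ(batch × LOI) = 24.97 g; as yield: glass ÷ batch → 90.92%.

Batch per 250.0 g frit:
  Zircon sand: 25.99 g
  SrCO3: 19.89 g
  Mg3Si4O10(OH)2: 167.6 g
  MgO: 37.23 g
  Sodium carbonate: 24.28 g
Total batch = 275.0 g; LOI loss = 24.97 g; yield = 90.92%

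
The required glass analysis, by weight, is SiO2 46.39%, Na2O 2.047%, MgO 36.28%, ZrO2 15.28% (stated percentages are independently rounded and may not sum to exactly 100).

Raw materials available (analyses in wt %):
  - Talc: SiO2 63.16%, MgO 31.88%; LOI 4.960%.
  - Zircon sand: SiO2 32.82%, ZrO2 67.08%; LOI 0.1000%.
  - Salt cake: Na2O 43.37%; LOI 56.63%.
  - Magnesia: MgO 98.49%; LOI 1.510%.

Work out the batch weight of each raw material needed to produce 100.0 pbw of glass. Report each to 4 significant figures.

Batch per 100.0 pbw glass:
  Talc: 61.61 pbw
  Zircon sand: 22.78 pbw
  Salt cake: 4.720 pbw
  Magnesia: 16.89 pbw
Total batch = 106.0 pbw; LOI loss = 6.007 pbw; yield = 94.33%

In-progress results appear, rounded to 4 significant figures, on the page; each numeric step keeps full float precision from start to finish — each reported result is rounded once only; derived quantities are computed starting from the weights for 100.0 pbw of glass at full precision (glass mass, LOI, yield, the totals, four oxide percentages), precisely as stated by the problem or answer text.
Per-oxide target masses for 100.0 pbw glass:
  SiO2: 46.39% × 100.0 = 46.39 pbw
  Na2O: 2.047% × 100.0 = 2.047 pbw
  MgO: 36.28% × 100.0 = 36.28 pbw
  ZrO2: 15.28% × 100.0 = 15.28 pbw
Verifying the oxide balance from the weights as reported, for the quoted basis mass (sums match the target masses within answer rounding):
  SiO2: 61.61·0.6316 + 22.78·0.3282 = 46.39 pbw (target 46.39 pbw)
  Na2O: 4.720·0.4337 = 2.047 pbw (target 2.047 pbw)
  MgO: 61.61·0.3188 + 16.89·0.9849 = 36.28 pbw (target 36.28 pbw)
  ZrO2: 22.78·0.6708 = 15.28 pbw (target 15.28 pbw)
Mass balance on the glass: total charge less LOI = 99.99 pbw (targets for the oxides total 100.0 pbw; the stated basis being 100.0 pbw — any gap is answer rounding).
Batch total: Σ batch = 106.0 pbw; ignition loss, Σ(batch × LOI) = 6.007 pbw; the yield ratio, glass ÷ batch: 94.33%.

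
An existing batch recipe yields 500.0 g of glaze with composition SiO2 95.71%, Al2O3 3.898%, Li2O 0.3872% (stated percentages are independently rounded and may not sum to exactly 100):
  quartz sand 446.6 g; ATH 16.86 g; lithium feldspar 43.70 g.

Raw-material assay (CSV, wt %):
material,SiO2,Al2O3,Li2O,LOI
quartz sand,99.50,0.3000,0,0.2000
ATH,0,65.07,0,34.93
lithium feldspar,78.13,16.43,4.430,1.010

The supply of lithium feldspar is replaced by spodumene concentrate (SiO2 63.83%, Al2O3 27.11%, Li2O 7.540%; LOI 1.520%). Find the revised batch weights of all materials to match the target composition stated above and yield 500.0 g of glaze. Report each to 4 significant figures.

Revised batch per 500.0 g glaze:
  quartz sand: 464.5 g
  ATH: 17.11 g
  spodumene concentrate: 25.68 g
Total batch = 507.3 g; LOI loss = 7.296 g

The intermediate values appear (rounded to 4 significant digits) within the worked lines — the whole derivation keeps exact precision at each step. Each reported figure receives exactly one rounding. Derived quantities (totals, ignition loss, the three compositions, yield, net glass mass) are recomputed at exact precision from the batch weights per 500.0 g of glass exactly as printed in question or answer.
Target oxide masses per 500.0 g glaze:
  SiO2: 95.71% × 500.0 = 478.6 g
  Al2O3: 3.898% × 500.0 = 19.49 g
  Li2O: 0.3872% × 500.0 = 1.936 g
Mass-balance tally per oxide on the weights just shown, per the basis as stated (each sum matches its target mass inside rounding margins):
  SiO2: 464.5·0.9950 + 25.68·0.6383 = 478.6 g (target 478.6 g)
  Al2O3: 464.5·0.003000 + 17.11·0.6507 + 25.68·0.2711 = 19.49 g (target 19.49 g)
  Li2O: 25.68·0.07540 = 1.936 g (target 1.936 g)
Glass mass check: batch total minus LOI = 500.0 g (the Σ of target masses is 500.0 g; against the stated basis, 500.0 g — gaps are rounding artifacts).
Adding the batch up: Σ batch = 507.3 g; loss to ignition Σ batch·LOI = 7.296 g; yield = glass ÷ total batch = 98.56%.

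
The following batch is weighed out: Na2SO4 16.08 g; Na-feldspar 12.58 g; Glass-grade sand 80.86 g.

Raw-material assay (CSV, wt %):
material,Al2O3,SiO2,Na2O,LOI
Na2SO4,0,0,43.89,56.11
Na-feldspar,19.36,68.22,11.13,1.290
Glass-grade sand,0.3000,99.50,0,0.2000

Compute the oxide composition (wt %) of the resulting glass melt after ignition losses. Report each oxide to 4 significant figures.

Glass mass = 100.2 g (batch 109.5 − LOI 9.346).
Composition: Al2O3 2.673%, SiO2 88.88%, Na2O 8.443%

All arithmetic holds full float precision from first step to last — the intermediate values are displayed, rounded to four significant figures, at each printed step — each reported value is rounded a single time. Derived quantities (the totals, LOI, net glass mass, three oxide percentages, yield) are recomputed using the weight values at 100.2 g of glass at exact precision, as quoted within either problem or answer.
What the batch supplies per oxide:
  Al2O3: 12.58·0.1936 + 80.86·0.003000 = 2.678 g
  SiO2: 12.58·0.6822 + 80.86·0.9950 = 89.04 g
  Na2O: 16.08·0.4389 + 12.58·0.1113 = 8.458 g
LOI: 16.08·0.5611 + 12.58·0.01290 + 80.86·0.002000 = 9.346 g
Glass = total batch minus LOI = 109.5 − 9.346 = 100.2 g (= the summed oxide contributions)
each wt % is 100 × oxide ÷ glass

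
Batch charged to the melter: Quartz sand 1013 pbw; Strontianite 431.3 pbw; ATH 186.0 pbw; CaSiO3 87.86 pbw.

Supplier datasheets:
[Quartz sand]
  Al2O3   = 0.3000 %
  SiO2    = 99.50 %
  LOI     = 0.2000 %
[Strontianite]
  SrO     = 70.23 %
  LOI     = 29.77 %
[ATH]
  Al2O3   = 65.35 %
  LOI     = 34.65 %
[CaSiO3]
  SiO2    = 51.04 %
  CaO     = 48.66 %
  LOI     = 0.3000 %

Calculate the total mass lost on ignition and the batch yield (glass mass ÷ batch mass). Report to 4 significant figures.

The whole derivation carries exact precision from first step to last — mid-chain values are displayed rounded off to 4 significant digits on the page — each reported result is rounded exactly once. All derived quantities (yield, net glass mass, ignition loss, the four compositions, totals) are recomputed starting from the weights at 1523 pbw of glass at full float precision, as set out in problem or answer.
Each material's LOI contribution:
  Quartz sand: 1013 × 0.002000 = 2.026 pbw
  Strontianite: 431.3 × 0.2977 = 128.4 pbw
  ATH: 186.0 × 0.3465 = 64.45 pbw
  CaSiO3: 87.86 × 0.003000 = 0.2636 pbw
Total LOI = 195.1 pbw
Glass = batch − LOI = 1718 − 195.1 = 1523 pbw

LOI loss = 195.1 pbw; glass = 1523 pbw; yield = 88.64%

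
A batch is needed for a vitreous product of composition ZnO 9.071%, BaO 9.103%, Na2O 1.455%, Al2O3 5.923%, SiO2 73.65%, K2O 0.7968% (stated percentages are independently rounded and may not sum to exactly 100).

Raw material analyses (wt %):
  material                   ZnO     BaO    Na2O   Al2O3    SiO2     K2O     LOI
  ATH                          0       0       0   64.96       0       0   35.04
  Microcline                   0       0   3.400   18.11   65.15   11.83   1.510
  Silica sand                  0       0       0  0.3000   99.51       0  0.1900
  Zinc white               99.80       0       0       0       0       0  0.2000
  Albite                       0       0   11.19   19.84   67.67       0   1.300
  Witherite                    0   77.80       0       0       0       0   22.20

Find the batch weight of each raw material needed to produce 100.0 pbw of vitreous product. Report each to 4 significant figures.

Batch per 100.0 pbw vitreous product:
  ATH: 3.607 pbw
  Microcline: 6.735 pbw
  Silica sand: 62.15 pbw
  Zinc white: 9.089 pbw
  Albite: 10.96 pbw
  Witherite: 11.70 pbw
Total batch = 104.2 pbw; LOI loss = 4.242 pbw; yield = 95.93%

Each numeric step carries full float precision at each step. Intermediates are printed, rounded to four significant digits, in the working; each reported result undergoes a single rounding — derived quantities (yield, the six compositions, ignition loss, the totals, glass mass) are recomputed in exact precision from the weighed amounts per 100.0 pbw of glass as they appear in question or answer.
Oxide mass targets, per 100.0 pbw vitreous product:
  ZnO: 9.071% × 100.0 = 9.071 pbw
  BaO: 9.103% × 100.0 = 9.103 pbw
  Na2O: 1.455% × 100.0 = 1.455 pbw
  Al2O3: 5.923% × 100.0 = 5.923 pbw
  SiO2: 73.65% × 100.0 = 73.65 pbw
  K2O: 0.7968% × 100.0 = 0.7968 pbw
Sums-versus-targets review on the weights just shown, at the basis given (oxide sums agree with the targets inside rounding margins):
  ZnO: 9.089·0.9980 = 9.071 pbw (target 9.071 pbw)
  BaO: 11.70·0.7780 = 9.103 pbw (target 9.103 pbw)
  Na2O: 6.735·0.03400 + 10.96·0.1119 = 1.455 pbw (target 1.455 pbw)
  Al2O3: 3.607·0.6496 + 6.735·0.1811 + 62.15·0.003000 + 10.96·0.1984 = 5.924 pbw (target 5.923 pbw)
  SiO2: 6.735·0.6515 + 62.15·0.9951 + 10.96·0.6767 = 73.65 pbw (target 73.65 pbw)
  K2O: 6.735·0.1183 = 0.7968 pbw (target 0.7968 pbw)
Glass-mass sanity pass: batch Σ − ignition loss = 100.0 pbw (targets for the oxides total 100.0 pbw; with the basis standing at 100.0 pbw — differing by rounding only).
Adding the batch up: Σ batch = 104.2 pbw; loss to ignition Σ batch·LOI = 4.242 pbw; yield, glass over the total, = 95.93%.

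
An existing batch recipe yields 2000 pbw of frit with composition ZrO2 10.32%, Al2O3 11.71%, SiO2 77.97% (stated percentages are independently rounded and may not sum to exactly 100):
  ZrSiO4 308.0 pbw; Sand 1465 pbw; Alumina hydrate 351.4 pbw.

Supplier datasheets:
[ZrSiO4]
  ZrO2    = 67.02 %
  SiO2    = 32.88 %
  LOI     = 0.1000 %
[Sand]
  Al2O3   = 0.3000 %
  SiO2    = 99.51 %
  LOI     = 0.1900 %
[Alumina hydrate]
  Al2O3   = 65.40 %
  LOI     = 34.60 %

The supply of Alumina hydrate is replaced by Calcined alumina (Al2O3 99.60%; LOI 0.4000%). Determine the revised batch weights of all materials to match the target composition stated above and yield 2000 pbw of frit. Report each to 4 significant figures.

Revised batch per 2000 pbw frit:
  ZrSiO4: 308.0 pbw
  Sand: 1465 pbw
  Calcined alumina: 230.7 pbw
Total batch = 2004 pbw; LOI loss = 4.014 pbw

Every computation keeps full precision from start to finish — the intermediate values are shown rounded off to 4 significant figures between the steps; every reported result takes exactly one rounding. The derived quantities are re-derived in full precision (LOI, the totals, glass mass, the three compositions, the yield) starting from the weights at 2000 pbw of glass as set out in the problem or the answer.
Target masses of each oxide per 2000 pbw frit:
  ZrO2: 10.32% × 2000 = 206.4 pbw
  Al2O3: 11.71% × 2000 = 234.2 pbw
  SiO2: 77.97% × 2000 = 1559 pbw
A balance pass over the oxides, with the batch weights as given, on the stated basis (every target is met by its sum modulo rounding of the values):
  ZrO2: 308.0·0.6702 = 206.4 pbw (target 206.4 pbw)
  Al2O3: 1465·0.003000 + 230.7·0.9960 = 234.2 pbw (target 234.2 pbw)
  SiO2: 308.0·0.3288 + 1465·0.9951 = 1559 pbw (target 1559 pbw)
Glass-mass bookkeeping: total charge less LOI = 2000 pbw (the Σ of target masses is 2000 pbw; the stated basis being 2000 pbw — a pure rounding effect).
Adding the batch up: Σ batch = 2004 pbw; Σ batch·LOI gives LOI loss = 4.014 pbw; glass ÷ batch gives a yield of 99.80%.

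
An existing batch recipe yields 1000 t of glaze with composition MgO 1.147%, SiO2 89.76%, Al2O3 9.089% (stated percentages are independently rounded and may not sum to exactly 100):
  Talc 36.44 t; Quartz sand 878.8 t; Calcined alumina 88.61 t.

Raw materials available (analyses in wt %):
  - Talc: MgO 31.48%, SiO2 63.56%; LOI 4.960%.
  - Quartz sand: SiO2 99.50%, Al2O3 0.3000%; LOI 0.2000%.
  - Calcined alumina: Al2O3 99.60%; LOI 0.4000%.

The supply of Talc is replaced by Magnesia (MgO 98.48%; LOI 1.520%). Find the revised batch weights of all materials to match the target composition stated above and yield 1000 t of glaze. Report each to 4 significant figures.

Revised batch per 1000 t glaze:
  Magnesia: 11.65 t
  Quartz sand: 902.1 t
  Calcined alumina: 88.54 t
Total batch = 1002 t; LOI loss = 2.335 t

Values along the way appear, rounded to four significant digits, in the printout. Every computation runs at full precision from start to finish — each reported value sees exactly one rounding. Derived quantities (the three compositions, the yield, LOI, totals, net glass mass) are carried at full precision starting from the weights on 1000 t of glass, as quoted within question or answer.
Target oxide masses per 1000 t glaze:
  MgO: 1.147% × 1000 = 11.47 t
  SiO2: 89.76% × 1000 = 897.6 t
  Al2O3: 9.089% × 1000 = 90.89 t
Per-oxide balance check applying the batch weights above, for the quoted basis mass (summed amounts equal target values net of answer rounding effects):
  MgO: 11.65·0.9848 = 11.47 t (target 11.47 t)
  SiO2: 902.1·0.9950 = 897.6 t (target 897.6 t)
  Al2O3: 902.1·0.003000 + 88.54·0.9960 = 90.89 t (target 90.89 t)
Consistency of the glass mass: Σ batch − LOI loss = 1000 t (oxide target masses add up to 1000 t; with the basis standing at 1000 t — a pure rounding effect).
Adding the batch up: Σ batch = 1002 t; LOI loss = Σ batch·LOI = 2.335 t; as yield: glass ÷ batch → 99.77%.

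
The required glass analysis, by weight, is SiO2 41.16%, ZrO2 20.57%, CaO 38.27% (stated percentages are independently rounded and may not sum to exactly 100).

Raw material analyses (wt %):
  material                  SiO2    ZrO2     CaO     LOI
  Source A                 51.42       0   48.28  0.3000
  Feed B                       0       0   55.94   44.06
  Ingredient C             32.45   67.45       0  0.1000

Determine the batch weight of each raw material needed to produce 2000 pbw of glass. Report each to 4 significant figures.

In-progress results are displayed (rounded to four significant figures) when written out; the whole derivation keeps full precision end to end. Each reported number is rounded once only; all derived quantities, which include ignition loss, three oxide percentages, glass mass, totals, the yield, are rebuilt at full precision, as given in question or answer, starting from the weights on 2000 pbw of glass.
Oxide-by-oxide targets in 2000 pbw glass:
  SiO2: 41.16% × 2000 = 823.2 pbw
  ZrO2: 20.57% × 2000 = 411.4 pbw
  CaO: 38.27% × 2000 = 765.4 pbw
Sums-versus-targets review working from each reported weight, under the basis named above (each sum matches its target mass exact up to rounding of places):
  SiO2: 1216·0.5142 + 609.9·0.3245 = 823.2 pbw (target 823.2 pbw)
  ZrO2: 609.9·0.6745 = 411.4 pbw (target 411.4 pbw)
  CaO: 1216·0.4828 + 318.7·0.5594 = 765.4 pbw (target 765.4 pbw)
Glass mass check: net batch after ignition = 2000 pbw (targets for the oxides total 2000 pbw; stated basis 2000 pbw — differing by rounding only).
Adding the batch up: Σ batch = 2145 pbw; ignition loss, Σ(batch × LOI) = 144.7 pbw; yield: glass divided by total = 93.25%.

Batch per 2000 pbw glass:
  Source A: 1216 pbw
  Feed B: 318.7 pbw
  Ingredient C: 609.9 pbw
Total batch = 2145 pbw; LOI loss = 144.7 pbw; yield = 93.25%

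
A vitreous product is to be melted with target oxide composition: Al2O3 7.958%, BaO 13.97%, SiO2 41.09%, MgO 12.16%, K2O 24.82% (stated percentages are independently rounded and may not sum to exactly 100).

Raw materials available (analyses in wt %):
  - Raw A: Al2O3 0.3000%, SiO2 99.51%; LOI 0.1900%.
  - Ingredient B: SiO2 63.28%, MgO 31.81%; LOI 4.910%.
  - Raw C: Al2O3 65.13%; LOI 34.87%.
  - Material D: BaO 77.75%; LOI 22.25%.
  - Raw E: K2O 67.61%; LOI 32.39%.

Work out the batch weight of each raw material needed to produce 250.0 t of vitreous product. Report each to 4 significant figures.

All internal work maintains full precision through the solve — values along the way appear, rounded to four significant digits, in the printout — a single rounding finalizes each reported figure; the derived quantities (ignition loss, the totals, yield, glass mass, the five compositions) are re-derived using the weight values on 250.0 t of glass at exact precision exactly as printed in the problem or answer text.
Oxide-by-oxide targets in 250.0 t vitreous product:
  Al2O3: 7.958% × 250.0 = 19.90 t
  BaO: 13.97% × 250.0 = 34.92 t
  SiO2: 41.09% × 250.0 = 102.7 t
  MgO: 12.16% × 250.0 = 30.40 t
  K2O: 24.82% × 250.0 = 62.05 t
Checking each oxide sum using the reported weights, versus the basis set out (oxide sums agree with the targets exact up to rounding of places):
  Al2O3: 42.46·0.003000 + 30.35·0.6513 = 19.89 t (target 19.90 t)
  BaO: 44.92·0.7775 = 34.93 t (target 34.92 t)
  SiO2: 42.46·0.9951 + 95.57·0.6328 = 102.7 t (target 102.7 t)
  MgO: 95.57·0.3181 = 30.40 t (target 30.40 t)
  K2O: 91.78·0.6761 = 62.05 t (target 62.05 t)
Auditing the glass mass value: batch Σ − ignition loss = 250.0 t (targets for the oxides total 250.0 t; with the basis standing at 250.0 t — gaps are rounding artifacts).
Total batch = Σ batch = 305.1 t; LOI removed, Σ of batch·LOI: 55.08 t; yield = glass ÷ total batch = 81.95%.

Batch per 250.0 t vitreous product:
  Raw A: 42.46 t
  Ingredient B: 95.57 t
  Raw C: 30.35 t
  Material D: 44.92 t
  Raw E: 91.78 t
Total batch = 305.1 t; LOI loss = 55.08 t; yield = 81.95%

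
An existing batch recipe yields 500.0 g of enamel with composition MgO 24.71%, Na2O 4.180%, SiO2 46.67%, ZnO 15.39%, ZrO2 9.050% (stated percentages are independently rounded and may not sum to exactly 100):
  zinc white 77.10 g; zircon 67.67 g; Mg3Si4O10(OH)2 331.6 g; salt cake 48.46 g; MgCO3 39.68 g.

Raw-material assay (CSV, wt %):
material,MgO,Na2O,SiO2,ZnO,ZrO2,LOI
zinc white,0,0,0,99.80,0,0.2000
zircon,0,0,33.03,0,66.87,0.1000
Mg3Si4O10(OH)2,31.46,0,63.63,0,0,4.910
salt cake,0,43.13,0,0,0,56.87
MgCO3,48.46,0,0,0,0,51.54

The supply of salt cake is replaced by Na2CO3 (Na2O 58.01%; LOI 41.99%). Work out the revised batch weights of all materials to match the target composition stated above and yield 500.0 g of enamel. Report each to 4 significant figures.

Revised batch per 500.0 g enamel:
  zinc white: 77.10 g
  zircon: 67.67 g
  Mg3Si4O10(OH)2: 331.6 g
  Na2CO3: 36.03 g
  MgCO3: 39.68 g
Total batch = 552.1 g; LOI loss = 52.08 g

The working math keeps exact precision all the way through — values along the way are shown with 4-significant-figure rounding between the steps — each reported value takes just one rounding. Derived quantities (the yield, glass mass, LOI, the five compositions, the totals) are re-derived in exact precision from the batch weights for 500.0 g of glass as given in the problem or answer text.
The oxide mass targets at 500.0 g enamel:
  MgO: 24.71% × 500.0 = 123.6 g
  Na2O: 4.180% × 500.0 = 20.90 g
  SiO2: 46.67% × 500.0 = 233.4 g
  ZnO: 15.39% × 500.0 = 76.95 g
  ZrO2: 9.050% × 500.0 = 45.25 g
Per-oxide balance check from the weights as reported, relative to the basis at hand (sum by sum, the targets are met up to rounding of the answer):
  MgO: 331.6·0.3146 + 39.68·0.4846 = 123.6 g (target 123.6 g)
  Na2O: 36.03·0.5801 = 20.90 g (target 20.90 g)
  SiO2: 67.67·0.3303 + 331.6·0.6363 = 233.3 g (target 233.4 g)
  ZnO: 77.10·0.9980 = 76.95 g (target 76.95 g)
  ZrO2: 67.67·0.6687 = 45.25 g (target 45.25 g)
Consistency of the glass mass: batch total minus LOI = 500.0 g (the Σ of target masses is 500.0 g; basis as stated: 500.0 g — rounding explains the deltas).
Batch total: Σ batch = 552.1 g; ignition loss, Σ(batch × LOI) = 52.08 g; as yield: glass ÷ batch → 90.57%.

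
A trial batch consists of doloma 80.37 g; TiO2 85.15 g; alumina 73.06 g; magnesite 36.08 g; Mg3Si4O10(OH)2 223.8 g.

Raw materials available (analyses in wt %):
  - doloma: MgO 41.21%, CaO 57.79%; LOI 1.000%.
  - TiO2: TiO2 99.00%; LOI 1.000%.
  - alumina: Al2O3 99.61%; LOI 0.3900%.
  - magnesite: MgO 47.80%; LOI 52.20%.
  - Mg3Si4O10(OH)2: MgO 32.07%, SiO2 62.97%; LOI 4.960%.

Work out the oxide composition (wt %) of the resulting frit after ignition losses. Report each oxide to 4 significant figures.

All arithmetic runs at full float precision all the way through; mid-chain values are shown, with 4-significant-figure rounding, as written. Every reported result is rounded just once — derived quantities are re-derived in full precision (totals, the five compositions, yield, glass mass, LOI) using the weight values per 466.6 g of glass precisely as stated by either problem or answer.
Mass of each oxide from the mix:
  TiO2: 85.15·0.9900 = 84.30 g
  MgO: 80.37·0.4121 + 36.08·0.4780 + 223.8·0.3207 = 122.1 g
  Al2O3: 73.06·0.9961 = 72.78 g
  CaO: 80.37·0.5779 = 46.45 g
  SiO2: 223.8·0.6297 = 140.9 g
LOI: 80.37·0.01000 + 85.15·0.01000 + 73.06·0.003900 + 36.08·0.5220 + 223.8·0.04960 = 31.87 g
Resulting glass, batch − LOI: 498.5 − 31.87 = 466.6 g (= the summed oxide contributions)
wt %: oxide over glass, times 100

Glass mass = 466.6 g (batch 498.5 − LOI 31.87).
Composition: TiO2 18.07%, MgO 26.18%, Al2O3 15.60%, CaO 9.954%, SiO2 30.20%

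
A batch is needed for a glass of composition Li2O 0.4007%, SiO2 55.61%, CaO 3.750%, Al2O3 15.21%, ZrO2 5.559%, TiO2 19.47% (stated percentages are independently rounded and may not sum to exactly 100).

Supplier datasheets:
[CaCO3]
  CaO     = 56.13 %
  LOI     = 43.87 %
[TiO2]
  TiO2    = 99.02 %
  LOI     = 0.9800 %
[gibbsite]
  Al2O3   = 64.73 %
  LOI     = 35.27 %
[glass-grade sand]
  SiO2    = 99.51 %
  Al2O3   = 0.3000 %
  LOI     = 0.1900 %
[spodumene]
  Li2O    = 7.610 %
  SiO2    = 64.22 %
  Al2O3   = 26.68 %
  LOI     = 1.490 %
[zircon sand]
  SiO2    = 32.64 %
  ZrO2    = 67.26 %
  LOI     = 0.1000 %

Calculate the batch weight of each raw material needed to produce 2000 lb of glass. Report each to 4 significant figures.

Batch per 2000 lb glass:
  CaCO3: 133.6 lb
  TiO2: 393.3 lb
  gibbsite: 421.9 lb
  glass-grade sand: 995.5 lb
  spodumene: 105.3 lb
  zircon sand: 165.3 lb
Total batch = 2215 lb; LOI loss = 214.9 lb; yield = 90.30%

The intermediate values are displayed (rounded to 4 significant figures) when written out. The whole derivation holds full precision all the way through; a single rounding finalizes every reported number. Derived quantities, which include LOI, six oxide percentages, the totals, yield, glass mass, are re-derived in exact precision, as quoted within the problem or the answer, starting from the weights on 2000 lb of glass.
Target masses of each oxide per 2000 lb glass:
  Li2O: 0.4007% × 2000 = 8.014 lb
  SiO2: 55.61% × 2000 = 1112 lb
  CaO: 3.750% × 2000 = 75.00 lb
  Al2O3: 15.21% × 2000 = 304.2 lb
  ZrO2: 5.559% × 2000 = 111.2 lb
  TiO2: 19.47% × 2000 = 389.4 lb
Balance tally, oxide-wise, working from each reported weight, at the basis given (each sum matches its target mass up to rounding of the answer):
  Li2O: 105.3·0.07610 = 8.013 lb (target 8.014 lb)
  SiO2: 995.5·0.9951 + 105.3·0.6422 + 165.3·0.3264 = 1112 lb (target 1112 lb)
  CaO: 133.6·0.5613 = 74.99 lb (target 75.00 lb)
  Al2O3: 421.9·0.6473 + 995.5·0.003000 + 105.3·0.2668 = 304.2 lb (target 304.2 lb)
  ZrO2: 165.3·0.6726 = 111.2 lb (target 111.2 lb)
  TiO2: 393.3·0.9902 = 389.4 lb (target 389.4 lb)
Glass-mass closure: net batch after ignition = 2000 lb (targets for the oxides total 2000 lb; stated basis 2000 lb — rounding explains the deltas).
Whole-batch sum: Σ batch = 2215 lb; ignition loss, Σ(batch × LOI) = 214.9 lb; as yield: glass ÷ batch → 90.30%.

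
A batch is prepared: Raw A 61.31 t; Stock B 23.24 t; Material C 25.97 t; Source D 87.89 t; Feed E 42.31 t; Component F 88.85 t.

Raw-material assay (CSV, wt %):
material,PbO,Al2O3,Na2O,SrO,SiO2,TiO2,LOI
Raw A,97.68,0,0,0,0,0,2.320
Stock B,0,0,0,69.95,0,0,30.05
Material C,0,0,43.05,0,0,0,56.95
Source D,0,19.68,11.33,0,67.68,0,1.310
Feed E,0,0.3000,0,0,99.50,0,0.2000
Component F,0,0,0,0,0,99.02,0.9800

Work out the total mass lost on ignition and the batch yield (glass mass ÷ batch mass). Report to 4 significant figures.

Working values are shown (rounded to four significant digits) within the worked lines. The whole derivation holds full float precision at all times. Exactly one rounding lands on every reported figure; all derived quantities, including LOI, the six compositions, yield, totals, glass mass, are rebuilt from the weighed amounts per 304.3 t of glass in exact precision, as written in either problem or answer.
Ignition loss by material:
  Raw A: 61.31 × 0.02320 = 1.422 t
  Stock B: 23.24 × 0.3005 = 6.984 t
  Material C: 25.97 × 0.5695 = 14.79 t
  Source D: 87.89 × 0.01310 = 1.151 t
  Feed E: 42.31 × 0.002000 = 0.08462 t
  Component F: 88.85 × 0.009800 = 0.8707 t
Total LOI = 25.30 t
Glass = batch − LOI = 329.6 − 25.30 = 304.3 t

LOI loss = 25.30 t; glass = 304.3 t; yield = 92.32%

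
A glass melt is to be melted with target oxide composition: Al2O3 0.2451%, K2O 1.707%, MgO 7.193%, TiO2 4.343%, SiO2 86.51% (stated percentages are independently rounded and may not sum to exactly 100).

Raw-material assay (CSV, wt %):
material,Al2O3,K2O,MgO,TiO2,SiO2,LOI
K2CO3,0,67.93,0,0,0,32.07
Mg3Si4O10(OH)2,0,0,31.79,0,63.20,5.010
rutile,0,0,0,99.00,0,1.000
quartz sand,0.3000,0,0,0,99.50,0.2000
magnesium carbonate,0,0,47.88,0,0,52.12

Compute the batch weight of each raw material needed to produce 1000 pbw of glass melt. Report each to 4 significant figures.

All internal work keeps full precision all the way through; intermediates appear (rounded to 4 significant digits) within the worked lines. Each reported result is rounded only once — the derived quantities are rebuilt using the weight values on 1000 pbw of glass at full float precision (ignition loss, the yield, the totals, five oxide percentages, net glass mass), precisely as stated by question or answer.
Per-oxide target masses for 1000 pbw glass melt:
  Al2O3: 0.2451% × 1000 = 2.451 pbw
  K2O: 1.707% × 1000 = 17.07 pbw
  MgO: 7.193% × 1000 = 71.93 pbw
  TiO2: 4.343% × 1000 = 43.43 pbw
  SiO2: 86.51% × 1000 = 865.1 pbw
Verifying the oxide balance per the reported batch figures, against the basis in use (oxide sums agree with the targets inside rounding margins):
  Al2O3: 817.0·0.003000 = 2.451 pbw (target 2.451 pbw)
  K2O: 25.13·0.6793 = 17.07 pbw (target 17.07 pbw)
  MgO: 82.57·0.3179 + 95.41·0.4788 = 71.93 pbw (target 71.93 pbw)
  TiO2: 43.87·0.9900 = 43.43 pbw (target 43.43 pbw)
  SiO2: 82.57·0.6320 + 817.0·0.9950 = 865.1 pbw (target 865.1 pbw)
Consistency of the glass mass: total charge less LOI = 1000 pbw (summing oxide targets gives 1000 pbw; with the basis standing at 1000 pbw — differing by rounding only).
Summing the batch: Σ batch = 1064 pbw; Σ batch·LOI gives LOI loss = 64.00 pbw; the yield ratio, glass ÷ batch: 93.99%.

Batch per 1000 pbw glass melt:
  K2CO3: 25.13 pbw
  Mg3Si4O10(OH)2: 82.57 pbw
  rutile: 43.87 pbw
  quartz sand: 817.0 pbw
  magnesium carbonate: 95.41 pbw
Total batch = 1064 pbw; LOI loss = 64.00 pbw; yield = 93.99%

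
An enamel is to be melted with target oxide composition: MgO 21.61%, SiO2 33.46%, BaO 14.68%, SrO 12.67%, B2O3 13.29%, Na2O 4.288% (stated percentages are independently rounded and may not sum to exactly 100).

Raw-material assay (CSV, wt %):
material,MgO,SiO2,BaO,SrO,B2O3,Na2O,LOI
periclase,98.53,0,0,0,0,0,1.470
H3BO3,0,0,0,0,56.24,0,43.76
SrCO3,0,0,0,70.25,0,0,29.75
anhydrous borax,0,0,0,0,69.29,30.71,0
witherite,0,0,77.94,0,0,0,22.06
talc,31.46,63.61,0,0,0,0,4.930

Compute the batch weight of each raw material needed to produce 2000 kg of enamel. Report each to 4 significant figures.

Batch per 2000 kg enamel:
  periclase: 102.7 kg
  H3BO3: 128.6 kg
  SrCO3: 360.7 kg
  anhydrous borax: 279.3 kg
  witherite: 376.7 kg
  talc: 1052 kg
Total batch = 2300 kg; LOI loss = 300.1 kg; yield = 86.95%

Working values are printed rounded to four significant figures when written out; every computation holds full precision through the solve; each reported number includes exactly one rounding; derived quantities, which include the yield, six oxide percentages, ignition loss, net glass mass, totals, are recomputed in exact precision, precisely as stated by the problem or answer text, starting from the weights on 2000 kg of glass.
Target oxide masses per 2000 kg enamel:
  MgO: 21.61% × 2000 = 432.2 kg
  SiO2: 33.46% × 2000 = 669.2 kg
  BaO: 14.68% × 2000 = 293.6 kg
  SrO: 12.67% × 2000 = 253.4 kg
  B2O3: 13.29% × 2000 = 265.8 kg
  Na2O: 4.288% × 2000 = 85.76 kg
Verifying the oxide balance working from each reported weight, against the basis in use (summed amounts equal target values given rounding of the digits):
  MgO: 102.7·0.9853 + 1052·0.3146 = 432.1 kg (target 432.2 kg)
  SiO2: 1052·0.6361 = 669.2 kg (target 669.2 kg)
  BaO: 376.7·0.7794 = 293.6 kg (target 293.6 kg)
  SrO: 360.7·0.7025 = 253.4 kg (target 253.4 kg)
  B2O3: 128.6·0.5624 + 279.3·0.6929 = 265.9 kg (target 265.8 kg)
  Na2O: 279.3·0.3071 = 85.77 kg (target 85.76 kg)
Auditing the glass mass value: net batch after ignition = 2000 kg (targets for the oxides total 2000 kg; with the basis standing at 2000 kg — a pure rounding effect).
Total batch = Σ batch = 2300 kg; the LOI term Σ batch·LOI equals 300.1 kg; as yield: glass ÷ batch → 86.95%.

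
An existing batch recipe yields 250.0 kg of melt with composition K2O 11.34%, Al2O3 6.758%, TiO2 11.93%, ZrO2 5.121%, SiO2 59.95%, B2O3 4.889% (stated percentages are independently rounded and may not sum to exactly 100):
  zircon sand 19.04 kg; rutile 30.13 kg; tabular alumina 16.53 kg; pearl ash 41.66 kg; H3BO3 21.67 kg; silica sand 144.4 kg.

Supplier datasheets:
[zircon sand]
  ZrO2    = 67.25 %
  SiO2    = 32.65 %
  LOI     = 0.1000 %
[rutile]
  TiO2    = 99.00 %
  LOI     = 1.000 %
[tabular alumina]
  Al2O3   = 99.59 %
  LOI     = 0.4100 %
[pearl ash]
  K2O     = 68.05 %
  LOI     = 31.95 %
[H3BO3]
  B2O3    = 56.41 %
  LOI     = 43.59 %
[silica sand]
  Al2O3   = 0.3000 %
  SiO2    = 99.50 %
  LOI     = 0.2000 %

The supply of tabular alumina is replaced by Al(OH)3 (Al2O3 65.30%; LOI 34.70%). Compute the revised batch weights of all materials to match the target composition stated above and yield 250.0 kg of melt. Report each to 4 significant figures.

Revised batch per 250.0 kg melt:
  zircon sand: 19.04 kg
  rutile: 30.13 kg
  Al(OH)3: 25.21 kg
  pearl ash: 41.66 kg
  H3BO3: 21.67 kg
  silica sand: 144.4 kg
Total batch = 282.1 kg; LOI loss = 32.11 kg

Values along the way appear (rounded to 4 significant figures) on the page; all internal work keeps full float precision end to end; each reported number includes exactly one rounding; derived quantities, which include totals, net glass mass, yield, the six compositions, ignition loss, are recomputed at full precision, as quoted within either problem or answer, using the weight values per 250.0 kg of glass.
The oxide mass targets at 250.0 kg melt:
  K2O: 11.34% × 250.0 = 28.35 kg
  Al2O3: 6.758% × 250.0 = 16.90 kg
  TiO2: 11.93% × 250.0 = 29.82 kg
  ZrO2: 5.121% × 250.0 = 12.80 kg
  SiO2: 59.95% × 250.0 = 149.9 kg
  B2O3: 4.889% × 250.0 = 12.22 kg
Per-oxide balance check from the weights as reported, against the basis in use (oxide sums agree with the targets net of answer rounding effects):
  K2O: 41.66·0.6805 = 28.35 kg (target 28.35 kg)
  Al2O3: 25.21·0.6530 + 144.4·0.003000 = 16.90 kg (target 16.90 kg)
  TiO2: 30.13·0.9900 = 29.83 kg (target 29.82 kg)
  ZrO2: 19.04·0.6725 = 12.80 kg (target 12.80 kg)
  SiO2: 19.04·0.3265 + 144.4·0.9950 = 149.9 kg (target 149.9 kg)
  B2O3: 21.67·0.5641 = 12.22 kg (target 12.22 kg)
Glass-mass closure: net batch after ignition = 250.0 kg (per-oxide target masses sum to 250.0 kg; stated basis 250.0 kg — deltas are rounding alone).
Whole-batch sum: Σ batch = 282.1 kg; the LOI term Σ batch·LOI equals 32.11 kg; the yield ratio, glass ÷ batch: 88.62%.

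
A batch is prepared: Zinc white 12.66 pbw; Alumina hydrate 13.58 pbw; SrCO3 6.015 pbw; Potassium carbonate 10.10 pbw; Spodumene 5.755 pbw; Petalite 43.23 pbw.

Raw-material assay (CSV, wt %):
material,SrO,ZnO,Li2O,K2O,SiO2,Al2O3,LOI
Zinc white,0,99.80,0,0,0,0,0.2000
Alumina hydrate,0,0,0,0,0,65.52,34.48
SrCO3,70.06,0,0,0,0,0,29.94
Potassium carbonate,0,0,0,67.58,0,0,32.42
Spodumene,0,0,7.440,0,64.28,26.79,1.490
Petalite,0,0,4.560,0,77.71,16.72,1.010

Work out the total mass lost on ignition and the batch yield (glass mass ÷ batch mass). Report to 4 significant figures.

LOI loss = 10.31 pbw; glass = 81.03 pbw; yield = 88.72%

The intermediate values are printed rounded to four significant figures when written out. Each numeric step holds full float precision at all times — every reported value is rounded just once; all derived quantities, which include totals, glass mass, the six compositions, yield, ignition loss, are recomputed at full float precision, exactly as printed in the question or the answer, starting from the weights on 81.03 pbw of glass.
Ignition loss by material:
  Zinc white: 12.66 × 0.002000 = 0.02532 pbw
  Alumina hydrate: 13.58 × 0.3448 = 4.682 pbw
  SrCO3: 6.015 × 0.2994 = 1.801 pbw
  Potassium carbonate: 10.10 × 0.3242 = 3.274 pbw
  Spodumene: 5.755 × 0.01490 = 0.08575 pbw
  Petalite: 43.23 × 0.01010 = 0.4366 pbw
Total LOI = 10.31 pbw
Glass = batch − LOI = 91.34 − 10.31 = 81.03 pbw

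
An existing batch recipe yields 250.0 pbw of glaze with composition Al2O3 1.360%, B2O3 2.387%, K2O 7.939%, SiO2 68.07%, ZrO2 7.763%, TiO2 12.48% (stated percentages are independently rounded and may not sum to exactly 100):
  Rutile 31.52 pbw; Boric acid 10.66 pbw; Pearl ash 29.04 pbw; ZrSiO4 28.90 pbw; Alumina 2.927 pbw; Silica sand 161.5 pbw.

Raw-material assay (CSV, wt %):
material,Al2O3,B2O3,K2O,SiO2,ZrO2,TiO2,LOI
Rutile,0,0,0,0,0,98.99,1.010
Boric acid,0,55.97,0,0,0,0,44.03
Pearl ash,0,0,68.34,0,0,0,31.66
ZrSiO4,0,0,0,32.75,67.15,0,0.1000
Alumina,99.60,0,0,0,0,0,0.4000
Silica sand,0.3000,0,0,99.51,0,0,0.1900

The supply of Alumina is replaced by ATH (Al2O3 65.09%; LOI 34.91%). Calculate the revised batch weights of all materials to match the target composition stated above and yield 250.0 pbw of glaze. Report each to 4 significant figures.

Revised batch per 250.0 pbw glaze:
  Rutile: 31.52 pbw
  Boric acid: 10.66 pbw
  Pearl ash: 29.04 pbw
  ZrSiO4: 28.90 pbw
  ATH: 4.479 pbw
  Silica sand: 161.5 pbw
Total batch = 266.1 pbw; LOI loss = 16.11 pbw

Every computation maintains full precision end to end — mid-chain values are printed (rounded to 4 significant figures) when written out; each reported number is rounded just once. The derived quantities, including ignition loss, glass mass, six oxide percentages, totals, yield, are carried from the batch weights per 250.0 pbw of glass at full float precision, as set out in question or answer.
Oxide-by-oxide targets in 250.0 pbw glaze:
  Al2O3: 1.360% × 250.0 = 3.400 pbw
  B2O3: 2.387% × 250.0 = 5.968 pbw
  K2O: 7.939% × 250.0 = 19.85 pbw
  SiO2: 68.07% × 250.0 = 170.2 pbw
  ZrO2: 7.763% × 250.0 = 19.41 pbw
  TiO2: 12.48% × 250.0 = 31.20 pbw
Verifying the oxide balance using the reported weights, for the quoted basis mass (every target is met by its sum net of answer rounding effects):
  Al2O3: 4.479·0.6509 + 161.5·0.003000 = 3.400 pbw (target 3.400 pbw)
  B2O3: 10.66·0.5597 = 5.966 pbw (target 5.968 pbw)
  K2O: 29.04·0.6834 = 19.85 pbw (target 19.85 pbw)
  SiO2: 28.90·0.3275 + 161.5·0.9951 = 170.2 pbw (target 170.2 pbw)
  ZrO2: 28.90·0.6715 = 19.41 pbw (target 19.41 pbw)
  TiO2: 31.52·0.9899 = 31.20 pbw (target 31.20 pbw)
Glass-mass sanity pass: net batch after ignition = 250.0 pbw (oxide target masses add up to 250.0 pbw; the stated basis being 250.0 pbw — deltas are rounding alone).
Whole-batch sum: Σ batch = 266.1 pbw; ignition loss, Σ(batch × LOI) = 16.11 pbw; glass ÷ batch gives a yield of 93.95%.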